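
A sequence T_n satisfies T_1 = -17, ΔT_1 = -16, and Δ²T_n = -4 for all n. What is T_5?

-105

Build the table forward from the leading diagonal:
Δ²: -4  -4  -4  -4  -4
Δ: -16  -20  -24  -28  -32
T: -17  -33  -53  -77  -105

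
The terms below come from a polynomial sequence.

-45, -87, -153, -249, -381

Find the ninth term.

-1389

-42 , -66 , -96 , -132
-24 , -30 , -36
-6 , -6
Third differences constant at -6.
-36 − 6 = -42;  -132 − 42 = -174;  -381 − 174 = -555
-42 − 6 = -48;  -174 − 48 = -222;  -555 − 222 = -777
-48 − 6 = -54;  -222 − 54 = -276;  -777 − 276 = -1053
-54 − 6 = -60;  -276 − 60 = -336;  -1053 − 336 = -1389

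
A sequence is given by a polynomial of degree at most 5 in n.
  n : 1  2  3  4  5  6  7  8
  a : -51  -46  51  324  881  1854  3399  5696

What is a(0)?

-24

5, 97, 273, 557, 973, 1545, 2297
92, 176, 284, 416, 572, 752
84, 108, 132, 156, 180
24, 24, 24, 24
The fourth differences are constant at 24.
Work back: 84 − 24 = 60;  92 − 60 = 32;  5 − 32 = -27;  -51 + 27 = -24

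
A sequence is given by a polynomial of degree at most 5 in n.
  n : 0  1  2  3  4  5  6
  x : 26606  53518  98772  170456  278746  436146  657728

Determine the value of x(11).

3465888

D1: 26912, 45254, 71684, 108290, 157400, 221582
D2: 18342, 26430, 36606, 49110, 64182
D3: 8088, 10176, 12504, 15072
D4: 2088, 2328, 2568
D5: 240, 240
The fifth differences are constant (240).
2568 + 240 = 2808;  15072 + 2808 = 17880;  64182 + 17880 = 82062;  221582 + 82062 = 303644;  657728 + 303644 = 961372
2808 + 240 = 3048;  17880 + 3048 = 20928;  82062 + 20928 = 102990;  303644 + 102990 = 406634;  961372 + 406634 = 1368006
3048 + 240 = 3288;  20928 + 3288 = 24216;  102990 + 24216 = 127206;  406634 + 127206 = 533840;  1368006 + 533840 = 1901846
3288 + 240 = 3528;  24216 + 3528 = 27744;  127206 + 27744 = 154950;  533840 + 154950 = 688790;  1901846 + 688790 = 2590636
3528 + 240 = 3768;  27744 + 3768 = 31512;  154950 + 31512 = 186462;  688790 + 186462 = 875252;  2590636 + 875252 = 3465888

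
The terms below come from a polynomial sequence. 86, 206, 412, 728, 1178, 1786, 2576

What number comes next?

Δ: 120, 206, 316, 450, 608, 790
Δ²: 86, 110, 134, 158, 182
Δ³: 24, 24, 24, 24
Constant third difference = 24, so extend:
182 + 24 = 206;  790 + 206 = 996;  2576 + 996 = 3572

3572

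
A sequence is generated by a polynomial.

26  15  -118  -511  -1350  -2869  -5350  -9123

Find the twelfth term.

-45415

First differences: -11 , -133 , -393 , -839 , -1519 , -2481 , -3773
Second differences: -122 , -260 , -446 , -680 , -962 , -1292
Third differences: -138 , -186 , -234 , -282 , -330
Fourth differences: -48 , -48 , -48 , -48
The fourth differences are constant (-48).
-330 − 48 = -378;  -1292 − 378 = -1670;  -3773 − 1670 = -5443;  -9123 − 5443 = -14566
-378 − 48 = -426;  -1670 − 426 = -2096;  -5443 − 2096 = -7539;  -14566 − 7539 = -22105
-426 − 48 = -474;  -2096 − 474 = -2570;  -7539 − 2570 = -10109;  -22105 − 10109 = -32214
-474 − 48 = -522;  -2570 − 522 = -3092;  -10109 − 3092 = -13201;  -32214 − 13201 = -45415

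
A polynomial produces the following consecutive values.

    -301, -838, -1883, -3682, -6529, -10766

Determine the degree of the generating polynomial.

First differences: -537, -1045, -1799, -2847, -4237
Second differences: -508, -754, -1048, -1390
Third differences: -246, -294, -342
Fourth differences: -48, -48
The fourth differences are constant, so the polynomial has degree 4.

4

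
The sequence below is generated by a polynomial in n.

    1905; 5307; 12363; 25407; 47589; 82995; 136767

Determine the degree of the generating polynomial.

D1: 3402, 7056, 13044, 22182, 35406, 53772
D2: 3654, 5988, 9138, 13224, 18366
D3: 2334, 3150, 4086, 5142
D4: 816, 936, 1056
D5: 120, 120
The fifth differences are constant, so the polynomial has degree 5.

5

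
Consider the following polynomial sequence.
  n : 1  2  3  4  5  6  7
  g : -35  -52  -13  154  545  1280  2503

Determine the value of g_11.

15995

D1: -17  39  167  391  735  1223
D2: 56  128  224  344  488
D3: 72  96  120  144
D4: 24  24  24
Fourth differences constant at 24.
144 + 24 = 168;  488 + 168 = 656;  1223 + 656 = 1879;  2503 + 1879 = 4382
168 + 24 = 192;  656 + 192 = 848;  1879 + 848 = 2727;  4382 + 2727 = 7109
192 + 24 = 216;  848 + 216 = 1064;  2727 + 1064 = 3791;  7109 + 3791 = 10900
216 + 24 = 240;  1064 + 240 = 1304;  3791 + 1304 = 5095;  10900 + 5095 = 15995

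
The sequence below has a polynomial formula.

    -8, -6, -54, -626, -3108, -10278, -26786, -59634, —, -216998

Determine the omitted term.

-118656

Using the first 8 terms:
Δ: 2, -48, -572, -2482, -7170, -16508, -32848
Δ²: -50, -524, -1910, -4688, -9338, -16340
Δ³: -474, -1386, -2778, -4650, -7002
Δ⁴: -912, -1392, -1872, -2352
Δ⁵: -480, -480, -480
Constant fifth difference = -480.
Extend forward: -2352 − 480 = -2832;  -7002 − 2832 = -9834;  -16340 − 9834 = -26174;  -32848 − 26174 = -59022;  -59634 − 59022 = -118656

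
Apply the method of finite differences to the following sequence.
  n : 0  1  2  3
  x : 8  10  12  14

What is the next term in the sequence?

2, 2, 2
The first differences are constant (2).
14 + 2 = 16

16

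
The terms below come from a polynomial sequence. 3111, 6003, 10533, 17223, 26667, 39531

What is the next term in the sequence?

56553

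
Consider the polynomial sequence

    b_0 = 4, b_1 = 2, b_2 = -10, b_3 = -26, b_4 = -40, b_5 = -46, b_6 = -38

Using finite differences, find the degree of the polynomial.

Δ: -2, -12, -16, -14, -6, 8
Δ²: -10, -4, 2, 8, 14
Δ³: 6, 6, 6, 6
The third differences are constant, so the polynomial has degree 3.

3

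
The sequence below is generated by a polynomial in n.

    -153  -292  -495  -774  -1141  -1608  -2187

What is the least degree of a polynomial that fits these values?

Δ: -139, -203, -279, -367, -467, -579
Δ²: -64, -76, -88, -100, -112
Δ³: -12, -12, -12, -12
The third differences are constant, so the polynomial has degree 3.

3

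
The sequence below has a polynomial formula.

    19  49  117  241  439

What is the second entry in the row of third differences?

D1: 30, 68, 124, 198
D2: 38, 56, 74
D3: 18, 18

18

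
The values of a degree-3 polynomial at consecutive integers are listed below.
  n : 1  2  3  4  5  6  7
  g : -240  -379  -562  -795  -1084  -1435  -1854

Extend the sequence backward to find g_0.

-139

Δ: -139, -183, -233, -289, -351, -419
Δ²: -44, -50, -56, -62, -68
Δ³: -6, -6, -6, -6
The third differences are constant at -6.
Work back: -44 + 6 = -38;  -139 + 38 = -101;  -240 + 101 = -139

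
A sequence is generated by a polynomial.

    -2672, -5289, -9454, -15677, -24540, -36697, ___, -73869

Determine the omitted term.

Using the first 6 terms:
-2617  -4165  -6223  -8863  -12157
-1548  -2058  -2640  -3294
-510  -582  -654
-72  -72
Constant fourth difference = -72.
Extend forward: -654 − 72 = -726;  -3294 − 726 = -4020;  -12157 − 4020 = -16177;  -36697 − 16177 = -52874

-52874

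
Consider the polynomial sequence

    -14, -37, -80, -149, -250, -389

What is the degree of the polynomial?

3

Δ: -23, -43, -69, -101, -139
Δ²: -20, -26, -32, -38
Δ³: -6, -6, -6
The third differences are constant, so the polynomial has degree 3.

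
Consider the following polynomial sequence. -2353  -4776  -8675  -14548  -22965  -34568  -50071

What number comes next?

-70260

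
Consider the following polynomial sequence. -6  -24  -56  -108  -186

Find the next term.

First differences: -18, -32, -52, -78
Second differences: -14, -20, -26
Third differences: -6, -6
Third differences constant at -6.
-26 − 6 = -32;  -78 − 32 = -110;  -186 − 110 = -296

-296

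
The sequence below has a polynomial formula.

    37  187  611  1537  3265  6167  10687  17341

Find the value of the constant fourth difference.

72

First differences: 150, 424, 926, 1728, 2902, 4520, 6654
Second differences: 274, 502, 802, 1174, 1618, 2134
Third differences: 228, 300, 372, 444, 516
Fourth differences: 72, 72, 72, 72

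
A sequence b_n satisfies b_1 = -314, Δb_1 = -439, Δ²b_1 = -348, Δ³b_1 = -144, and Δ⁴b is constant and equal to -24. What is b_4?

Build the table forward from the leading diagonal:
Fourth differences: -24, -24, -24, -24
Third differences: -144, -168, -192, -216
Second differences: -348, -492, -660, -852
First differences: -439, -787, -1279, -1939
b: -314, -753, -1540, -2819

-2819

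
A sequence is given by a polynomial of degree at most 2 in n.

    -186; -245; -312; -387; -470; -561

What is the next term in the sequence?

-660

-59  -67  -75  -83  -91
-8  -8  -8  -8
Second differences constant at -8.
-91 − 8 = -99;  -561 − 99 = -660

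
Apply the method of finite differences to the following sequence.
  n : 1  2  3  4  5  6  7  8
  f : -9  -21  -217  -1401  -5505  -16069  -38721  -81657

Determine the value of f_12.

-736921

Δ: -12, -196, -1184, -4104, -10564, -22652, -42936
Δ²: -184, -988, -2920, -6460, -12088, -20284
Δ³: -804, -1932, -3540, -5628, -8196
Δ⁴: -1128, -1608, -2088, -2568
Δ⁵: -480, -480, -480
Fifth differences constant at -480.
-2568 − 480 = -3048;  -8196 − 3048 = -11244;  -20284 − 11244 = -31528;  -42936 − 31528 = -74464;  -81657 − 74464 = -156121
-3048 − 480 = -3528;  -11244 − 3528 = -14772;  -31528 − 14772 = -46300;  -74464 − 46300 = -120764;  -156121 − 120764 = -276885
-3528 − 480 = -4008;  -14772 − 4008 = -18780;  -46300 − 18780 = -65080;  -120764 − 65080 = -185844;  -276885 − 185844 = -462729
-4008 − 480 = -4488;  -18780 − 4488 = -23268;  -65080 − 23268 = -88348;  -185844 − 88348 = -274192;  -462729 − 274192 = -736921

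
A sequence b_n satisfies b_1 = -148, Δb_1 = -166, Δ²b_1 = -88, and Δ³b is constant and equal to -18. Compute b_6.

Build the table forward from the leading diagonal:
Δ³: -18, -18, -18, -18, -18, -18
Δ²: -88, -106, -124, -142, -160, -178
Δ: -166, -254, -360, -484, -626, -786
b: -148, -314, -568, -928, -1412, -2038

-2038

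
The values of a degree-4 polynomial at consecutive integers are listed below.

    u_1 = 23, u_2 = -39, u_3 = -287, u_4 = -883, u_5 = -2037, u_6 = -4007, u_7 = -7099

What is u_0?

-62  -248  -596  -1154  -1970  -3092
-186  -348  -558  -816  -1122
-162  -210  -258  -306
-48  -48  -48
The fourth differences are constant at -48.
Work back: -162 + 48 = -114;  -186 + 114 = -72;  -62 + 72 = 10;  23 − 10 = 13

13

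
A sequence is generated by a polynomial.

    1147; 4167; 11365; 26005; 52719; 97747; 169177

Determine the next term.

277185

3020 , 7198 , 14640 , 26714 , 45028 , 71430
4178 , 7442 , 12074 , 18314 , 26402
3264 , 4632 , 6240 , 8088
1368 , 1608 , 1848
240 , 240
Constant fifth difference = 240, so extend:
1848 + 240 = 2088;  8088 + 2088 = 10176;  26402 + 10176 = 36578;  71430 + 36578 = 108008;  169177 + 108008 = 277185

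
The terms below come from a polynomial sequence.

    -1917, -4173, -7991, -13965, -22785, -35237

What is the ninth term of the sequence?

-103685

Δ: -2256 , -3818 , -5974 , -8820 , -12452
Δ²: -1562 , -2156 , -2846 , -3632
Δ³: -594 , -690 , -786
Δ⁴: -96 , -96
Fourth differences constant at -96.
-786 − 96 = -882;  -3632 − 882 = -4514;  -12452 − 4514 = -16966;  -35237 − 16966 = -52203
-882 − 96 = -978;  -4514 − 978 = -5492;  -16966 − 5492 = -22458;  -52203 − 22458 = -74661
-978 − 96 = -1074;  -5492 − 1074 = -6566;  -22458 − 6566 = -29024;  -74661 − 29024 = -103685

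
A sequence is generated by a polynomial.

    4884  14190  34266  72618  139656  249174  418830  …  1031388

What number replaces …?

670626

Using the first 7 terms:
D1: 9306, 20076, 38352, 67038, 109518, 169656
D2: 10770, 18276, 28686, 42480, 60138
D3: 7506, 10410, 13794, 17658
D4: 2904, 3384, 3864
D5: 480, 480
Constant fifth difference = 480.
Extend forward: 3864 + 480 = 4344;  17658 + 4344 = 22002;  60138 + 22002 = 82140;  169656 + 82140 = 251796;  418830 + 251796 = 670626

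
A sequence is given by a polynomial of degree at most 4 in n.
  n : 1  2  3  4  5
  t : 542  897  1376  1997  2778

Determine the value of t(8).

6261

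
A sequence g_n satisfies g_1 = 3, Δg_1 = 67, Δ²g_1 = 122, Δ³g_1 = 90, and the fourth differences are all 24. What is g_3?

Build the table forward from the leading diagonal:
Fourth differences: 24, 24, 24
Third differences: 90, 114, 138
Second differences: 122, 212, 326
First differences: 67, 189, 401
g: 3, 70, 259

259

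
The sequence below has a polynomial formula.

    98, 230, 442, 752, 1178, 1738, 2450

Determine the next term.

3332

First differences: 132, 212, 310, 426, 560, 712
Second differences: 80, 98, 116, 134, 152
Third differences: 18, 18, 18, 18
The third differences are constant (18).
152 + 18 = 170;  712 + 170 = 882;  2450 + 882 = 3332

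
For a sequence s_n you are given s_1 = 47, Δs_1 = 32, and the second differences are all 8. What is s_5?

Build the table forward from the leading diagonal:
Δ²: 8  8  8  8  8
Δ: 32  40  48  56  64
s: 47  79  119  167  223

223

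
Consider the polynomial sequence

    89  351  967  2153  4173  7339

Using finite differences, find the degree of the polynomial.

4

D1: 262, 616, 1186, 2020, 3166
D2: 354, 570, 834, 1146
D3: 216, 264, 312
D4: 48, 48
The fourth differences are constant, so the polynomial has degree 4.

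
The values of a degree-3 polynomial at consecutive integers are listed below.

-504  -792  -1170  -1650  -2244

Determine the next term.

-288, -378, -480, -594
-90, -102, -114
-12, -12
Constant third difference = -12, so extend:
-114 − 12 = -126;  -594 − 126 = -720;  -2244 − 720 = -2964

-2964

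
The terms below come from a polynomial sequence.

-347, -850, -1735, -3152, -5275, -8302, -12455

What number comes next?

-17980

First differences: -503 , -885 , -1417 , -2123 , -3027 , -4153
Second differences: -382 , -532 , -706 , -904 , -1126
Third differences: -150 , -174 , -198 , -222
Fourth differences: -24 , -24 , -24
Constant fourth difference = -24, so extend:
-222 − 24 = -246;  -1126 − 246 = -1372;  -4153 − 1372 = -5525;  -12455 − 5525 = -17980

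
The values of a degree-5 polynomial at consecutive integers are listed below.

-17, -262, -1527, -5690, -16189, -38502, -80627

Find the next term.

-153562

First differences: -245, -1265, -4163, -10499, -22313, -42125
Second differences: -1020, -2898, -6336, -11814, -19812
Third differences: -1878, -3438, -5478, -7998
Fourth differences: -1560, -2040, -2520
Fifth differences: -480, -480
Fifth differences constant at -480.
-2520 − 480 = -3000;  -7998 − 3000 = -10998;  -19812 − 10998 = -30810;  -42125 − 30810 = -72935;  -80627 − 72935 = -153562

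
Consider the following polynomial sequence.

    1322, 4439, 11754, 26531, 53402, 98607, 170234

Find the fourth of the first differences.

26871

D1: 3117, 7315, 14777, 26871, 45205, 71627
D2: 4198, 7462, 12094, 18334, 26422
D3: 3264, 4632, 6240, 8088
D4: 1368, 1608, 1848
D5: 240, 240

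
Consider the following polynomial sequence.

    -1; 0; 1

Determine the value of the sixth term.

Δ: 1, 1
First differences constant at 1.
1 + 1 = 2
2 + 1 = 3
3 + 1 = 4

4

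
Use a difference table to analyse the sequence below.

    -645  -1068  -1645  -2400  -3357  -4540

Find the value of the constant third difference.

-24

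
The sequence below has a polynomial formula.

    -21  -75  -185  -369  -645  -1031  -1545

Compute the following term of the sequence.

-2205

Δ: -54 , -110 , -184 , -276 , -386 , -514
Δ²: -56 , -74 , -92 , -110 , -128
Δ³: -18 , -18 , -18 , -18
Constant third difference = -18, so extend:
-128 − 18 = -146;  -514 − 146 = -660;  -1545 − 660 = -2205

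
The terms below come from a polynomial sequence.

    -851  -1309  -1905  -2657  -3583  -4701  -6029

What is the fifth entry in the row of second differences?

-210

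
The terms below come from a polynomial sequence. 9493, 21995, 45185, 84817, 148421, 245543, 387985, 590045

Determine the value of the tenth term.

1244131

Δ: 12502  23190  39632  63604  97122  142442  202060
Δ²: 10688  16442  23972  33518  45320  59618
Δ³: 5754  7530  9546  11802  14298
Δ⁴: 1776  2016  2256  2496
Δ⁵: 240  240  240
The fifth differences are constant (240).
2496 + 240 = 2736;  14298 + 2736 = 17034;  59618 + 17034 = 76652;  202060 + 76652 = 278712;  590045 + 278712 = 868757
2736 + 240 = 2976;  17034 + 2976 = 20010;  76652 + 20010 = 96662;  278712 + 96662 = 375374;  868757 + 375374 = 1244131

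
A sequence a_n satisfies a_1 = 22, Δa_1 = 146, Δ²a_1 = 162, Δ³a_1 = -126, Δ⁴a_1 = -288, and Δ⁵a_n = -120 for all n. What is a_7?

Build the table forward from the leading diagonal:
D5: -120  -120  -120  -120  -120  -120  -120
D4: -288  -408  -528  -648  -768  -888  -1008
D3: -126  -414  -822  -1350  -1998  -2766  -3654
D2: 162  36  -378  -1200  -2550  -4548  -7314
D1: 146  308  344  -34  -1234  -3784  -8332
a: 22  168  476  820  786  -448  -4232

-4232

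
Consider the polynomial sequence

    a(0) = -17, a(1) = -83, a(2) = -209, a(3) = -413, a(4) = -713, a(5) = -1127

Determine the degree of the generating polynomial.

3

D1: -66, -126, -204, -300, -414
D2: -60, -78, -96, -114
D3: -18, -18, -18
The third differences are constant, so the polynomial has degree 3.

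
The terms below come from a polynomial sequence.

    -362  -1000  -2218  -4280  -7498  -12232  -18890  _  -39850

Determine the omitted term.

Using the first 7 terms:
-638, -1218, -2062, -3218, -4734, -6658
-580, -844, -1156, -1516, -1924
-264, -312, -360, -408
-48, -48, -48
Constant fourth difference = -48.
Extend forward: -408 − 48 = -456;  -1924 − 456 = -2380;  -6658 − 2380 = -9038;  -18890 − 9038 = -27928

-27928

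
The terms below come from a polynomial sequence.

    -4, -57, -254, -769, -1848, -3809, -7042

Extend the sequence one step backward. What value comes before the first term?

7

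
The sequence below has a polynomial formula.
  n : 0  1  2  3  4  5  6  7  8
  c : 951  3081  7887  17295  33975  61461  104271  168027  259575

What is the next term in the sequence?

387105

Δ: 2130, 4806, 9408, 16680, 27486, 42810, 63756, 91548
Δ²: 2676, 4602, 7272, 10806, 15324, 20946, 27792
Δ³: 1926, 2670, 3534, 4518, 5622, 6846
Δ⁴: 744, 864, 984, 1104, 1224
Δ⁵: 120, 120, 120, 120
Constant fifth difference = 120, so extend:
1224 + 120 = 1344;  6846 + 1344 = 8190;  27792 + 8190 = 35982;  91548 + 35982 = 127530;  259575 + 127530 = 387105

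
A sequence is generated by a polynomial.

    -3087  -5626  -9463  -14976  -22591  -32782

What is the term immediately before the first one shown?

-1516

D1: -2539, -3837, -5513, -7615, -10191
D2: -1298, -1676, -2102, -2576
D3: -378, -426, -474
D4: -48, -48
The fourth differences are constant at -48.
Work back: -378 + 48 = -330;  -1298 + 330 = -968;  -2539 + 968 = -1571;  -3087 + 1571 = -1516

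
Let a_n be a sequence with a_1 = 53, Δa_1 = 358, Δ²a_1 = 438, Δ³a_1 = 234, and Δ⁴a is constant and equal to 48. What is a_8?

21627

Build the table forward from the leading diagonal:
Fourth differences: 48  48  48  48  48  48  48  48
Third differences: 234  282  330  378  426  474  522  570
Second differences: 438  672  954  1284  1662  2088  2562  3084
First differences: 358  796  1468  2422  3706  5368  7456  10018
a: 53  411  1207  2675  5097  8803  14171  21627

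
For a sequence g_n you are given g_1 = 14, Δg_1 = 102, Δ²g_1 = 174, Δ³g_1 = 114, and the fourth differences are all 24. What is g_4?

Build the table forward from the leading diagonal:
Δ⁴: 24  24  24  24
Δ³: 114  138  162  186
Δ²: 174  288  426  588
Δ: 102  276  564  990
g: 14  116  392  956

956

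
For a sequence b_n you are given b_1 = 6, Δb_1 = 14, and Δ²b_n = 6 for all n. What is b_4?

Build the table forward from the leading diagonal:
Second differences: 6, 6, 6, 6
First differences: 14, 20, 26, 32
b: 6, 20, 40, 66

66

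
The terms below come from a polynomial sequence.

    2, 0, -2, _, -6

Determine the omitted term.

Using the first 3 terms:
First differences: -2  -2
Constant first difference = -2.
Extend forward: -2 − 2 = -4

-4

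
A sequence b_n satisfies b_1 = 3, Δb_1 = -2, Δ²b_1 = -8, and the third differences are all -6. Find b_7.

Build the table forward from the leading diagonal:
D3: -6  -6  -6  -6  -6  -6  -6
D2: -8  -14  -20  -26  -32  -38  -44
D1: -2  -10  -24  -44  -70  -102  -140
b: 3  1  -9  -33  -77  -147  -249

-249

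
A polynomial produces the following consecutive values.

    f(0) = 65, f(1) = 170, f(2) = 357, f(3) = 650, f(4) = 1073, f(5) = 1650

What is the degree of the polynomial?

First differences: 105, 187, 293, 423, 577
Second differences: 82, 106, 130, 154
Third differences: 24, 24, 24
The third differences are constant, so the polynomial has degree 3.

3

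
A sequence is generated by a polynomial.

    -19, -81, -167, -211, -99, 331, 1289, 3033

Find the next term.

-62 , -86 , -44 , 112 , 430 , 958 , 1744
-24 , 42 , 156 , 318 , 528 , 786
66 , 114 , 162 , 210 , 258
48 , 48 , 48 , 48
Fourth differences constant at 48.
258 + 48 = 306;  786 + 306 = 1092;  1744 + 1092 = 2836;  3033 + 2836 = 5869

5869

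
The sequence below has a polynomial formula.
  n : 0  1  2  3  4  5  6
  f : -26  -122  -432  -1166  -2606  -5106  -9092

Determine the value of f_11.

Δ: -96, -310, -734, -1440, -2500, -3986
Δ²: -214, -424, -706, -1060, -1486
Δ³: -210, -282, -354, -426
Δ⁴: -72, -72, -72
Constant fourth difference = -72, so extend:
-426 − 72 = -498;  -1486 − 498 = -1984;  -3986 − 1984 = -5970;  -9092 − 5970 = -15062
-498 − 72 = -570;  -1984 − 570 = -2554;  -5970 − 2554 = -8524;  -15062 − 8524 = -23586
-570 − 72 = -642;  -2554 − 642 = -3196;  -8524 − 3196 = -11720;  -23586 − 11720 = -35306
-642 − 72 = -714;  -3196 − 714 = -3910;  -11720 − 3910 = -15630;  -35306 − 15630 = -50936
-714 − 72 = -786;  -3910 − 786 = -4696;  -15630 − 4696 = -20326;  -50936 − 20326 = -71262

-71262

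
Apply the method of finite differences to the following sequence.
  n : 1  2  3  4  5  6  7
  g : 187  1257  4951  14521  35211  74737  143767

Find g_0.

1

D1: 1070, 3694, 9570, 20690, 39526, 69030
D2: 2624, 5876, 11120, 18836, 29504
D3: 3252, 5244, 7716, 10668
D4: 1992, 2472, 2952
D5: 480, 480
The fifth differences are constant at 480.
Work back: 1992 − 480 = 1512;  3252 − 1512 = 1740;  2624 − 1740 = 884;  1070 − 884 = 186;  187 − 186 = 1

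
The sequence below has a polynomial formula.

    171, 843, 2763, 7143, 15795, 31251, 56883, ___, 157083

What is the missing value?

Using the first 7 terms:
672, 1920, 4380, 8652, 15456, 25632
1248, 2460, 4272, 6804, 10176
1212, 1812, 2532, 3372
600, 720, 840
120, 120
Constant fifth difference = 120.
Extend forward: 840 + 120 = 960;  3372 + 960 = 4332;  10176 + 4332 = 14508;  25632 + 14508 = 40140;  56883 + 40140 = 97023

97023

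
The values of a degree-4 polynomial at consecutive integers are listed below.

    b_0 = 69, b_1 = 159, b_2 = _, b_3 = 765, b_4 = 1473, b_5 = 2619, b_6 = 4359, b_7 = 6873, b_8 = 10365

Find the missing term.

Using the last 6 terms:
Δ: 708  1146  1740  2514  3492
Δ²: 438  594  774  978
Δ³: 156  180  204
Δ⁴: 24  24
Constant fourth difference = 24.
Extend backward: 156 − 24 = 132;  438 − 132 = 306;  708 − 306 = 402;  765 − 402 = 363

363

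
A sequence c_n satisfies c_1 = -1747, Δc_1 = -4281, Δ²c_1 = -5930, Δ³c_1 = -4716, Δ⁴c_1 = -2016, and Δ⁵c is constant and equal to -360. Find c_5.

Build the table forward from the leading diagonal:
Fifth differences: -360, -360, -360, -360, -360
Fourth differences: -2016, -2376, -2736, -3096, -3456
Third differences: -4716, -6732, -9108, -11844, -14940
Second differences: -5930, -10646, -17378, -26486, -38330
First differences: -4281, -10211, -20857, -38235, -64721
c: -1747, -6028, -16239, -37096, -75331

-75331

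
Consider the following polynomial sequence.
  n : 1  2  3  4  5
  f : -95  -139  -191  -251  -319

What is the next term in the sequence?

D1: -44 , -52 , -60 , -68
D2: -8 , -8 , -8
Second differences constant at -8.
-68 − 8 = -76;  -319 − 76 = -395

-395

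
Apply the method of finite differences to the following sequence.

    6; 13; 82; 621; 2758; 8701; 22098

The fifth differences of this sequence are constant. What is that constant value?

Δ: 7, 69, 539, 2137, 5943, 13397
Δ²: 62, 470, 1598, 3806, 7454
Δ³: 408, 1128, 2208, 3648
Δ⁴: 720, 1080, 1440
Δ⁵: 360, 360

360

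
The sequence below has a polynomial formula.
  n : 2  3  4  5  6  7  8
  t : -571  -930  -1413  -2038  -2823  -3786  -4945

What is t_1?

Δ: -359, -483, -625, -785, -963, -1159
Δ²: -124, -142, -160, -178, -196
Δ³: -18, -18, -18, -18
The third differences are constant at -18.
Work back: -124 + 18 = -106;  -359 + 106 = -253;  -571 + 253 = -318

-318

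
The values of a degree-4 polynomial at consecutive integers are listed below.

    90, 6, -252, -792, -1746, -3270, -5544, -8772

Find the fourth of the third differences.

First differences: -84, -258, -540, -954, -1524, -2274, -3228
Second differences: -174, -282, -414, -570, -750, -954
Third differences: -108, -132, -156, -180, -204
Fourth differences: -24, -24, -24, -24

-180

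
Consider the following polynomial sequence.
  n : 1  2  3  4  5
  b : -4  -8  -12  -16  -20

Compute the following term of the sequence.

-24

Δ: -4 , -4 , -4 , -4
Constant first difference = -4, so extend:
-20 − 4 = -24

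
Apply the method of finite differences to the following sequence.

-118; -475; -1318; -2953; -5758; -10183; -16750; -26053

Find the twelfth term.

First differences: -357, -843, -1635, -2805, -4425, -6567, -9303
Second differences: -486, -792, -1170, -1620, -2142, -2736
Third differences: -306, -378, -450, -522, -594
Fourth differences: -72, -72, -72, -72
The fourth differences are constant (-72).
-594 − 72 = -666;  -2736 − 666 = -3402;  -9303 − 3402 = -12705;  -26053 − 12705 = -38758
-666 − 72 = -738;  -3402 − 738 = -4140;  -12705 − 4140 = -16845;  -38758 − 16845 = -55603
-738 − 72 = -810;  -4140 − 810 = -4950;  -16845 − 4950 = -21795;  -55603 − 21795 = -77398
-810 − 72 = -882;  -4950 − 882 = -5832;  -21795 − 5832 = -27627;  -77398 − 27627 = -105025

-105025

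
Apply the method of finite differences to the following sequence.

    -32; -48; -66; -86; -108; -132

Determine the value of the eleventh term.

D1: -16, -18, -20, -22, -24
D2: -2, -2, -2, -2
Constant second difference = -2, so extend:
-24 − 2 = -26;  -132 − 26 = -158
-26 − 2 = -28;  -158 − 28 = -186
-28 − 2 = -30;  -186 − 30 = -216
-30 − 2 = -32;  -216 − 32 = -248
-32 − 2 = -34;  -248 − 34 = -282

-282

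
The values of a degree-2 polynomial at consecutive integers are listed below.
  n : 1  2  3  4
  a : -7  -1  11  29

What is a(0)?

-7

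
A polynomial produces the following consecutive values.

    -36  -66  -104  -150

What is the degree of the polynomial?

D1: -30, -38, -46
D2: -8, -8
The second differences are constant, so the polynomial has degree 2.

2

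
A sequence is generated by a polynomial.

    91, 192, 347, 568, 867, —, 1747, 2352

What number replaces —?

Using the first 5 terms:
D1: 101  155  221  299
D2: 54  66  78
D3: 12  12
Constant third difference = 12.
Extend forward: 78 + 12 = 90;  299 + 90 = 389;  867 + 389 = 1256

1256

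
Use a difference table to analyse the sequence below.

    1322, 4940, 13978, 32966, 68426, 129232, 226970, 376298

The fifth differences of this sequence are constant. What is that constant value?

360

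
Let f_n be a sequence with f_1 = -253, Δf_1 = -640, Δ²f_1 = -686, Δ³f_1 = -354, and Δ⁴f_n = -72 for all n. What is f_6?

Build the table forward from the leading diagonal:
D4: -72  -72  -72  -72  -72  -72
D3: -354  -426  -498  -570  -642  -714
D2: -686  -1040  -1466  -1964  -2534  -3176
D1: -640  -1326  -2366  -3832  -5796  -8330
f: -253  -893  -2219  -4585  -8417  -14213

-14213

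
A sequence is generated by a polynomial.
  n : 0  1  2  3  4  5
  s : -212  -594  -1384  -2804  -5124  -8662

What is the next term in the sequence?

-13784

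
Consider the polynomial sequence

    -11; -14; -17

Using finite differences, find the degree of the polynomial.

1

D1: -3, -3
The first differences are constant, so the polynomial has degree 1.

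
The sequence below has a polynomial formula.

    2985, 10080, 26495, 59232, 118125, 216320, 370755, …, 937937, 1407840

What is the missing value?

602640

Using the first 7 terms:
D1: 7095  16415  32737  58893  98195  154435
D2: 9320  16322  26156  39302  56240
D3: 7002  9834  13146  16938
D4: 2832  3312  3792
D5: 480  480
Constant fifth difference = 480.
Extend forward: 3792 + 480 = 4272;  16938 + 4272 = 21210;  56240 + 21210 = 77450;  154435 + 77450 = 231885;  370755 + 231885 = 602640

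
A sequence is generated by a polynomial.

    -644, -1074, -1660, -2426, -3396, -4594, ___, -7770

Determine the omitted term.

Using the first 6 terms:
First differences: -430  -586  -766  -970  -1198
Second differences: -156  -180  -204  -228
Third differences: -24  -24  -24
Constant third difference = -24.
Extend forward: -228 − 24 = -252;  -1198 − 252 = -1450;  -4594 − 1450 = -6044

-6044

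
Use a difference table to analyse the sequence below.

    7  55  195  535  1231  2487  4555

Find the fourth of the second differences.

First differences: 48, 140, 340, 696, 1256, 2068
Second differences: 92, 200, 356, 560, 812
Third differences: 108, 156, 204, 252
Fourth differences: 48, 48, 48

560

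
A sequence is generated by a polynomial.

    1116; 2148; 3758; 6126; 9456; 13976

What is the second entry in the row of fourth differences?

24

First differences: 1032, 1610, 2368, 3330, 4520
Second differences: 578, 758, 962, 1190
Third differences: 180, 204, 228
Fourth differences: 24, 24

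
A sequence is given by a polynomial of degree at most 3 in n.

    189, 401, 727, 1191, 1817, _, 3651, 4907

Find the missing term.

2629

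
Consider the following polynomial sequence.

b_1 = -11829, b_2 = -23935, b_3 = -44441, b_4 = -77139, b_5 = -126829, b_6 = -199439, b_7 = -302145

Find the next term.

Δ: -12106, -20506, -32698, -49690, -72610, -102706
Δ²: -8400, -12192, -16992, -22920, -30096
Δ³: -3792, -4800, -5928, -7176
Δ⁴: -1008, -1128, -1248
Δ⁵: -120, -120
The fifth differences are constant (-120).
-1248 − 120 = -1368;  -7176 − 1368 = -8544;  -30096 − 8544 = -38640;  -102706 − 38640 = -141346;  -302145 − 141346 = -443491

-443491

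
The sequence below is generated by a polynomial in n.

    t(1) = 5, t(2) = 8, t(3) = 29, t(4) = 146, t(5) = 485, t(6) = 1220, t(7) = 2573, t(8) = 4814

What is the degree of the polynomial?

4

3, 21, 117, 339, 735, 1353, 2241
18, 96, 222, 396, 618, 888
78, 126, 174, 222, 270
48, 48, 48, 48
The fourth differences are constant, so the polynomial has degree 4.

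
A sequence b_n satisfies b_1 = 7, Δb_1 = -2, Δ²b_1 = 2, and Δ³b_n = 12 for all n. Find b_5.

59

Build the table forward from the leading diagonal:
Δ³: 12, 12, 12, 12, 12
Δ²: 2, 14, 26, 38, 50
Δ: -2, 0, 14, 40, 78
b: 7, 5, 5, 19, 59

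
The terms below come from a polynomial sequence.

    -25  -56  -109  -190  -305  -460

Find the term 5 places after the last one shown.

-2045

Δ: -31  -53  -81  -115  -155
Δ²: -22  -28  -34  -40
Δ³: -6  -6  -6
Third differences constant at -6.
-40 − 6 = -46;  -155 − 46 = -201;  -460 − 201 = -661
-46 − 6 = -52;  -201 − 52 = -253;  -661 − 253 = -914
-52 − 6 = -58;  -253 − 58 = -311;  -914 − 311 = -1225
-58 − 6 = -64;  -311 − 64 = -375;  -1225 − 375 = -1600
-64 − 6 = -70;  -375 − 70 = -445;  -1600 − 445 = -2045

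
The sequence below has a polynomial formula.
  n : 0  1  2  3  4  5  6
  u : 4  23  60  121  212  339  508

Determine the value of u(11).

Δ: 19 , 37 , 61 , 91 , 127 , 169
Δ²: 18 , 24 , 30 , 36 , 42
Δ³: 6 , 6 , 6 , 6
The third differences are constant (6).
42 + 6 = 48;  169 + 48 = 217;  508 + 217 = 725
48 + 6 = 54;  217 + 54 = 271;  725 + 271 = 996
54 + 6 = 60;  271 + 60 = 331;  996 + 331 = 1327
60 + 6 = 66;  331 + 66 = 397;  1327 + 397 = 1724
66 + 6 = 72;  397 + 72 = 469;  1724 + 469 = 2193

2193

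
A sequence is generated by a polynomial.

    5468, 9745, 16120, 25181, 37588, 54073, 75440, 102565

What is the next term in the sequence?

4277, 6375, 9061, 12407, 16485, 21367, 27125
2098, 2686, 3346, 4078, 4882, 5758
588, 660, 732, 804, 876
72, 72, 72, 72
Constant fourth difference = 72, so extend:
876 + 72 = 948;  5758 + 948 = 6706;  27125 + 6706 = 33831;  102565 + 33831 = 136396

136396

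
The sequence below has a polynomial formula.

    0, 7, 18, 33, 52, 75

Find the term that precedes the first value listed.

-3

7  11  15  19  23
4  4  4  4
The second differences are constant at 4.
Work back: 7 − 4 = 3;  0 − 3 = -3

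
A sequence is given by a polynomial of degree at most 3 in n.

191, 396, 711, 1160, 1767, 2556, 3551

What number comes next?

4776

D1: 205  315  449  607  789  995
D2: 110  134  158  182  206
D3: 24  24  24  24
The third differences are constant (24).
206 + 24 = 230;  995 + 230 = 1225;  3551 + 1225 = 4776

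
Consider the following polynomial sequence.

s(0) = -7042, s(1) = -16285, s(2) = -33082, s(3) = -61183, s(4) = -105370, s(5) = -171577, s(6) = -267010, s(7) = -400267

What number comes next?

-581458

Δ: -9243 , -16797 , -28101 , -44187 , -66207 , -95433 , -133257
Δ²: -7554 , -11304 , -16086 , -22020 , -29226 , -37824
Δ³: -3750 , -4782 , -5934 , -7206 , -8598
Δ⁴: -1032 , -1152 , -1272 , -1392
Δ⁵: -120 , -120 , -120
The fifth differences are constant (-120).
-1392 − 120 = -1512;  -8598 − 1512 = -10110;  -37824 − 10110 = -47934;  -133257 − 47934 = -181191;  -400267 − 181191 = -581458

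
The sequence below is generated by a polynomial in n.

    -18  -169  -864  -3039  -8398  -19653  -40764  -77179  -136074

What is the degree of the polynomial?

5

First differences: -151, -695, -2175, -5359, -11255, -21111, -36415, -58895
Second differences: -544, -1480, -3184, -5896, -9856, -15304, -22480
Third differences: -936, -1704, -2712, -3960, -5448, -7176
Fourth differences: -768, -1008, -1248, -1488, -1728
Fifth differences: -240, -240, -240, -240
The fifth differences are constant, so the polynomial has degree 5.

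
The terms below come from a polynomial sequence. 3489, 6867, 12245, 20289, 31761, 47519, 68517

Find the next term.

3378  5378  8044  11472  15758  20998
2000  2666  3428  4286  5240
666  762  858  954
96  96  96
Constant fourth difference = 96, so extend:
954 + 96 = 1050;  5240 + 1050 = 6290;  20998 + 6290 = 27288;  68517 + 27288 = 95805

95805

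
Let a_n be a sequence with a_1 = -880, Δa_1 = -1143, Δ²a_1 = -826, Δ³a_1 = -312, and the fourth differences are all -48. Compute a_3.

-3992

Build the table forward from the leading diagonal:
Fourth differences: -48  -48  -48
Third differences: -312  -360  -408
Second differences: -826  -1138  -1498
First differences: -1143  -1969  -3107
a: -880  -2023  -3992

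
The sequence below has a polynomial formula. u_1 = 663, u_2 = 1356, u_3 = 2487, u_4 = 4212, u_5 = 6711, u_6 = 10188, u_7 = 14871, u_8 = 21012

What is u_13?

84087

693  1131  1725  2499  3477  4683  6141
438  594  774  978  1206  1458
156  180  204  228  252
24  24  24  24
Constant fourth difference = 24, so extend:
252 + 24 = 276;  1458 + 276 = 1734;  6141 + 1734 = 7875;  21012 + 7875 = 28887
276 + 24 = 300;  1734 + 300 = 2034;  7875 + 2034 = 9909;  28887 + 9909 = 38796
300 + 24 = 324;  2034 + 324 = 2358;  9909 + 2358 = 12267;  38796 + 12267 = 51063
324 + 24 = 348;  2358 + 348 = 2706;  12267 + 2706 = 14973;  51063 + 14973 = 66036
348 + 24 = 372;  2706 + 372 = 3078;  14973 + 3078 = 18051;  66036 + 18051 = 84087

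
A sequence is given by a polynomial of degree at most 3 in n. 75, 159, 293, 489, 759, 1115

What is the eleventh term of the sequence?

84 , 134 , 196 , 270 , 356
50 , 62 , 74 , 86
12 , 12 , 12
The third differences are constant (12).
86 + 12 = 98;  356 + 98 = 454;  1115 + 454 = 1569
98 + 12 = 110;  454 + 110 = 564;  1569 + 564 = 2133
110 + 12 = 122;  564 + 122 = 686;  2133 + 686 = 2819
122 + 12 = 134;  686 + 134 = 820;  2819 + 820 = 3639
134 + 12 = 146;  820 + 146 = 966;  3639 + 966 = 4605

4605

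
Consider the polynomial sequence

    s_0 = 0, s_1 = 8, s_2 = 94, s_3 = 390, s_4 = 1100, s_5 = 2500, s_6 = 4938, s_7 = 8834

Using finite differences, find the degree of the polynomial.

Δ: 8, 86, 296, 710, 1400, 2438, 3896
Δ²: 78, 210, 414, 690, 1038, 1458
Δ³: 132, 204, 276, 348, 420
Δ⁴: 72, 72, 72, 72
The fourth differences are constant, so the polynomial has degree 4.

4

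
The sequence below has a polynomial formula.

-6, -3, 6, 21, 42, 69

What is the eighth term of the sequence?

141

D1: 3 , 9 , 15 , 21 , 27
D2: 6 , 6 , 6 , 6
Constant second difference = 6, so extend:
27 + 6 = 33;  69 + 33 = 102
33 + 6 = 39;  102 + 39 = 141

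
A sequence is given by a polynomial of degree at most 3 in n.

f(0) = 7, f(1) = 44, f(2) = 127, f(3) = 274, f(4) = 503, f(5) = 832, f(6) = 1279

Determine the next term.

1862

D1: 37, 83, 147, 229, 329, 447
D2: 46, 64, 82, 100, 118
D3: 18, 18, 18, 18
Third differences constant at 18.
118 + 18 = 136;  447 + 136 = 583;  1279 + 583 = 1862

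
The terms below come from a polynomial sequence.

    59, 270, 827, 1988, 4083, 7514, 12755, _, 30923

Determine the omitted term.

Using the first 7 terms:
Δ: 211  557  1161  2095  3431  5241
Δ²: 346  604  934  1336  1810
Δ³: 258  330  402  474
Δ⁴: 72  72  72
Constant fourth difference = 72.
Extend forward: 474 + 72 = 546;  1810 + 546 = 2356;  5241 + 2356 = 7597;  12755 + 7597 = 20352

20352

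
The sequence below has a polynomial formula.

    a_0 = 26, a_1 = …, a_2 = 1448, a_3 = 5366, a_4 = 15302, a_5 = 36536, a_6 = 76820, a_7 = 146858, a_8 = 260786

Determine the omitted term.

Using the last 7 terms:
First differences: 3918  9936  21234  40284  70038  113928
Second differences: 6018  11298  19050  29754  43890
Third differences: 5280  7752  10704  14136
Fourth differences: 2472  2952  3432
Fifth differences: 480  480
Constant fifth difference = 480.
Extend backward: 2472 − 480 = 1992;  5280 − 1992 = 3288;  6018 − 3288 = 2730;  3918 − 2730 = 1188;  1448 − 1188 = 260

260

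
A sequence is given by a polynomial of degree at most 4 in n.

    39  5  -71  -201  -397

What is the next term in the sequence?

-671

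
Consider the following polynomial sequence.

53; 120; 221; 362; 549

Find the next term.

D1: 67 , 101 , 141 , 187
D2: 34 , 40 , 46
D3: 6 , 6
The third differences are constant (6).
46 + 6 = 52;  187 + 52 = 239;  549 + 239 = 788

788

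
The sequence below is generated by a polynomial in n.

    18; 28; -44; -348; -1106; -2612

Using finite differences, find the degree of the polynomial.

Δ: 10, -72, -304, -758, -1506
Δ²: -82, -232, -454, -748
Δ³: -150, -222, -294
Δ⁴: -72, -72
The fourth differences are constant, so the polynomial has degree 4.

4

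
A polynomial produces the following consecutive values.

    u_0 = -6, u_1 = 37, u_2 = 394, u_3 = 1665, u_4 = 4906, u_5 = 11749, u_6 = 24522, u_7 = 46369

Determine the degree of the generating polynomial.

5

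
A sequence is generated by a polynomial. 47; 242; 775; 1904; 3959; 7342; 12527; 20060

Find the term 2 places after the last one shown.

D1: 195 , 533 , 1129 , 2055 , 3383 , 5185 , 7533
D2: 338 , 596 , 926 , 1328 , 1802 , 2348
D3: 258 , 330 , 402 , 474 , 546
D4: 72 , 72 , 72 , 72
The fourth differences are constant (72).
546 + 72 = 618;  2348 + 618 = 2966;  7533 + 2966 = 10499;  20060 + 10499 = 30559
618 + 72 = 690;  2966 + 690 = 3656;  10499 + 3656 = 14155;  30559 + 14155 = 44714

44714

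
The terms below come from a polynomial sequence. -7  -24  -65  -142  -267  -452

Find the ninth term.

-1487

-17, -41, -77, -125, -185
-24, -36, -48, -60
-12, -12, -12
Constant third difference = -12, so extend:
-60 − 12 = -72;  -185 − 72 = -257;  -452 − 257 = -709
-72 − 12 = -84;  -257 − 84 = -341;  -709 − 341 = -1050
-84 − 12 = -96;  -341 − 96 = -437;  -1050 − 437 = -1487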